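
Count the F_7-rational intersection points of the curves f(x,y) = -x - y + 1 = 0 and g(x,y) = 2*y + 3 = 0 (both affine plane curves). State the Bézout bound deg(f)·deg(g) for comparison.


Common zeros: {(6, 2)}; count = 1; Bézout bound = 1.

deg(f) = 1, deg(g) = 1, so Bézout bound = 1.
Scan x ∈ F_7. For each x, list the y ∈ F_7 with f(x, y) ≡ 0 and those with g(x, y) ≡ 0 (mod 7); the common zeros in that column are the intersection.
  x = 0: f ≡ 0 at y ∈ {1}; g ≡ 0 at y ∈ {2}; common: ∅.
  x = 1: f ≡ 0 at y ∈ {0}; g ≡ 0 at y ∈ {2}; common: ∅.
  x = 2: f ≡ 0 at y ∈ {6}; g ≡ 0 at y ∈ {2}; common: ∅.
  x = 3: f ≡ 0 at y ∈ {5}; g ≡ 0 at y ∈ {2}; common: ∅.
  x = 4: f ≡ 0 at y ∈ {4}; g ≡ 0 at y ∈ {2}; common: ∅.
  x = 5: f ≡ 0 at y ∈ {3}; g ≡ 0 at y ∈ {2}; common: ∅.
  x = 6: f ≡ 0 at y ∈ {2}; g ≡ 0 at y ∈ {2}; common: {2}.
Collecting: common zeros = {(6, 2)}, so the count is 1.
Comparison with the Bézout bound: 1 ≤ 1 = deg(f)·deg(g), as expected for curves with no common component (the bound is attained).


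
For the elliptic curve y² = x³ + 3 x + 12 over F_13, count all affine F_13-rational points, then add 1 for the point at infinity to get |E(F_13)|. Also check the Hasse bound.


Affine points = {(0, 5), (0, 8), (1, 4), (1, 9), (2, 0), (3, 3), (3, 10), (4, 6), (4, 7), (5, 3), (5, 10), (6, 5), (6, 8), (7, 5), (7, 8), (9, 1), (9, 12)}; affine count = 17; |E(F_13)| = 18.

Discriminant check: Δ ∝ 4a³ + 27b² = 4·3³ + 27·12² = 4·27 + 27·144 ≡ 5 (mod 13). Nonzero ⇒ E is nonsingular.
For each x ∈ F_13, compute rhs = x³ + 3·x + 12 mod 13, then count y ∈ F_13 with y² ≡ rhs.
  x = 0: rhs = 12, matching y values: 5, 8 (2 points).
  x = 1: rhs = 3, matching y values: 4, 9 (2 points).
  x = 2: rhs = 0, matching y values: 0 (1 points).
  x = 3: rhs = 9, matching y values: 3, 10 (2 points).
  x = 4: rhs = 10, matching y values: 6, 7 (2 points).
  x = 5: rhs = 9, matching y values: 3, 10 (2 points).
  x = 6: rhs = 12, matching y values: 5, 8 (2 points).
  x = 7: rhs = 12, matching y values: 5, 8 (2 points).
  x = 8: rhs = 2, matching y values: none (0 points).
  x = 9: rhs = 1, matching y values: 1, 12 (2 points).
  x = 10: rhs = 2, matching y values: none (0 points).
  x = 11: rhs = 11, matching y values: none (0 points).
  x = 12: rhs = 8, matching y values: none (0 points).
Total affine count: 17.
Full point count |E(F_13)| = 17 + 1 = 18.
Hasse bound: |18 − (13+1)| = |4| = 4 ≤ 2√13 ≈ 7.2111 ✓.


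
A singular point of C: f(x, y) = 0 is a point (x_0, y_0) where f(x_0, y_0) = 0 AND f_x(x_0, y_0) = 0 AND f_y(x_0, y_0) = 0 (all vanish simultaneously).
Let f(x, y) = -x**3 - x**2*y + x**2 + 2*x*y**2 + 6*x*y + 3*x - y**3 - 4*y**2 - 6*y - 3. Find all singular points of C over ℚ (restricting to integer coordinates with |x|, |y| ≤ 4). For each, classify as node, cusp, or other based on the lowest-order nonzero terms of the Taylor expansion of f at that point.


Singular points: {(1, -1)}; classification: node.

Compute partial derivatives:
  f_x = -3*x**2 - 2*x*y + 2*x + 2*y**2 + 6*y + 3.
  f_y = -x**2 + 4*x*y + 6*x - 3*y**2 - 8*y - 6.
Scan x_0 ∈ {−4, ..., 4}. For each x_0, f_y(x_0, y) is a polynomial in y; find its integer roots y ∈ {−4, ..., 4}, then test f_x and f at those candidates.
  x = -4: f_y(-4, y) = -3*y**2 - 24*y - 46; no integer root y with |y| ≤ 4.
  x = -3: f_y(-3, y) = -3*y**2 - 20*y - 33; vanishes at y ∈ {-3}. (-3, -3): f_x = -48 ≠ 0.
  x = -2: f_y(-2, y) = -3*y**2 - 16*y - 22; no integer root y with |y| ≤ 4.
  x = -1: f_y(-1, y) = -3*y**2 - 12*y - 13; no integer root y with |y| ≤ 4.
  x = 0: f_y(0, y) = -3*y**2 - 8*y - 6; no integer root y with |y| ≤ 4.
  x = 1: f_y(1, y) = -3*y**2 - 4*y - 1; vanishes at y ∈ {-1}. (1, -1): f_x = 0, f = 0 — SINGULAR.
  x = 2: f_y(2, y) = 2 - 3*y**2; no integer root y with |y| ≤ 4.
  x = 3: f_y(3, y) = -3*y**2 + 4*y + 3; no integer root y with |y| ≤ 4.
  x = 4: f_y(4, y) = -3*y**2 + 8*y + 2; no integer root y with |y| ≤ 4.
Only singular point on the grid: (1, -1).
Classify: substitute x = 1 + u, y = -1 + v and expand: f = -u**3 - u**2*v - u**2 + 2*u*v**2 - v**3 + v**2.
No constant or linear terms (consistent with a singular point). Quadratic part: -u**2 + v**2. Cubic part: -u**3 - u**2*v + 2*u*v**2 - v**3.
The quadratic part v**2 - u**2 = (v − u)(v + u) splits into two distinct linear factors, so there are two distinct tangent lines y − -1 = ±(x − 1) — this is a node (ordinary double point).
Classification: node.


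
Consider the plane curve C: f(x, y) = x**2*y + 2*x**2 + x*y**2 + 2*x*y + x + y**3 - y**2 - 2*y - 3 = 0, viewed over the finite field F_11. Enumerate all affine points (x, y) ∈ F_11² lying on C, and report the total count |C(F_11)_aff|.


Affine F_11-points: {(0, 6), (0, 8), (0, 9), (1, 0), (2, 5), (3, 7), (4, 0), (4, 8), (5, 10), (6, 10), (7, 4), (7, 5), (7, 7), (9, 4), (9, 6)}; count = 15.

For each of the 121 pairs (x, y) ∈ F_11², evaluate f(x, y) mod 11. Record the zeros.
  x = 0: [0↦8, 1↦6, 2↦8, 3↦9, 4↦4, 5↦10, 6↦0, 7↦2, 8↦0, 9↦0, 10↦8]  zeros at y ∈ {6, 8, 9}
  x = 1: [0↦0, 1↦2, 2↦10, 3↦8, 4↦2, 5↦9, 6↦2, 7↦9, 8↦3, 9↦1, 10↦9]  zeros at y ∈ {0}
  x = 2: [0↦7, 1↦4, 2↦9, 3↦6, 4↦1, 5↦0, 6↦9, 7↦1, 8↦4, 9↦2, 10↦1]  zeros at y ∈ {5}
  x = 3: [0↦7, 1↦1, 2↦5, 3↦3, 4↦1, 5↦5, 6↦10, 7↦0, 8↦3, 9↦3, 10↦6]  zeros at y ∈ {7}
  x = 4: [0↦0, 1↦4, 2↦9, 3↦10, 4↦2, 5↦2, 6↦5, 7↦6, 8↦0, 9↦4, 10↦2]  zeros at y ∈ {0, 8}
  x = 5: [0↦8, 1↦2, 2↦10, 3↦5, 4↦4, 5↦2, 6↦5, 7↦8, 8↦6, 9↦5, 10↦0]  zeros at y ∈ {10}
  x = 6: [0↦9, 1↦6, 2↦8, 3↦10, 4↦7, 5↦5, 6↦10, 7↦6, 8↦10, 9↦6, 10↦0]  zeros at y ∈ {10}
  x = 7: [0↦3, 1↦5, 2↦3, 3↦3, 4↦0, 5↦0, 6↦9, 7↦0, 8↦1, 9↦7, 10↦2]  zeros at y ∈ {4, 5, 7}
  x = 8: [0↦1, 1↦10, 2↦6, 3↦6, 4↦5, 5↦9, 6↦2, 7↦1, 8↦1, 9↦8, 10↦6]  zeros at y ∈ ∅
  x = 9: [0↦3, 1↦10, 2↦6, 3↦8, 4↦0, 5↦10, 6↦0, 7↦9, 8↦10, 9↦9, 10↦1]  zeros at y ∈ {4, 6}
  x = 10: [0↦9, 1↦5, 2↦3, 3↦9, 4↦7, 5↦3, 6↦3, 7↦2, 8↦6, 9↦10, 10↦9]  zeros at y ∈ ∅
Collecting zeros: affine points = {(0, 6), (0, 8), (0, 9), (1, 0), (2, 5), (3, 7), (4, 0), (4, 8), (5, 10), (6, 10), (7, 4), (7, 5), (7, 7), (9, 4), (9, 6)}.
Total count |C(F_11)_aff| = 15.


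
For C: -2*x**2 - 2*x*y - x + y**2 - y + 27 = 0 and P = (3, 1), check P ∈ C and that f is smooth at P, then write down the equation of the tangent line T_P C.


Tangent line at P: -15*x - 5*y + 50 = 0.

Step 1: f(3, 1) = 0, so P lies on C.
Step 2: partial derivatives
  f_x(x, y) = -4*x - 2*y - 1, f_y(x, y) = -2*x + 2*y - 1.
  f_x(P) = -15, f_y(P) = -5 (gradient nonzero, so P is smooth).
Step 3: tangent line at P: -15·(x − 3) + -5·(y − 1) = 0.
Expanding: -15*x - 5*y + 50 = 0.


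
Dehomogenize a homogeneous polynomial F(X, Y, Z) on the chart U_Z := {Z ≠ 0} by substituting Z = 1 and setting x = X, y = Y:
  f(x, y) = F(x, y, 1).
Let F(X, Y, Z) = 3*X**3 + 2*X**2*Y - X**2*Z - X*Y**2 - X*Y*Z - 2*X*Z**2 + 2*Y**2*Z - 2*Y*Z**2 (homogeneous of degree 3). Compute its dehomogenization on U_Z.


f(x, y) = 3*x**3 + 2*x**2*y - x**2 - x*y**2 - x*y - 2*x + 2*y**2 - 2*y

On U_Z we set Z = 1. Each monomial c·X^i·Y^j·Z^k in F becomes c·x^i·y^j·1^k = c·x^i·y^j.
Substituting Z = 1: F(X, Y, 1) = 3*x**3 + 2*x**2*y - x**2 - x*y**2 - x*y - 2*x + 2*y**2 - 2*y.
Note: deg(f) ≤ deg(F) = 3; strict inequality happens when F is divisible by Z (lost terms).


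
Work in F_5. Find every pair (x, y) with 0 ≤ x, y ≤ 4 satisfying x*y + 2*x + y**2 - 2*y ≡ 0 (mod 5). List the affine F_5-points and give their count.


Affine F_5-points: {(0, 0), (0, 2), (2, 1), (2, 4)}; count = 4.

For each of the 25 pairs (x, y) ∈ F_5², evaluate f(x, y) mod 5. Record the zeros.
  x = 0: [0↦0, 1↦4, 2↦0, 3↦3, 4↦3]  zeros at y ∈ {0, 2}
  x = 1: [0↦2, 1↦2, 2↦4, 3↦3, 4↦4]  zeros at y ∈ ∅
  x = 2: [0↦4, 1↦0, 2↦3, 3↦3, 4↦0]  zeros at y ∈ {1, 4}
  x = 3: [0↦1, 1↦3, 2↦2, 3↦3, 4↦1]  zeros at y ∈ ∅
  x = 4: [0↦3, 1↦1, 2↦1, 3↦3, 4↦2]  zeros at y ∈ ∅
Collecting zeros: affine points = {(0, 0), (0, 2), (2, 1), (2, 4)}.
Total count |C(F_5)_aff| = 4.


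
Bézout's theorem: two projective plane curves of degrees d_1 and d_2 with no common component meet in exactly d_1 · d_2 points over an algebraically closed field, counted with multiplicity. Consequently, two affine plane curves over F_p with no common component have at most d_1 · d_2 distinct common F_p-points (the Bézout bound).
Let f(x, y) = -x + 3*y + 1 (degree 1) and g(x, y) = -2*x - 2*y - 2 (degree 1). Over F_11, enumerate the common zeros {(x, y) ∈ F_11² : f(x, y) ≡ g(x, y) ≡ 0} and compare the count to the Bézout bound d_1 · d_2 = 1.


Common zeros: {(5, 5)}; count = 1; Bézout bound = 1.

deg(f) = 1, deg(g) = 1, so Bézout bound = 1.
Scan x ∈ F_11. For each x, list the y ∈ F_11 with f(x, y) ≡ 0 and those with g(x, y) ≡ 0 (mod 11); the common zeros in that column are the intersection.
  x = 0: f ≡ 0 at y ∈ {7}; g ≡ 0 at y ∈ {10}; common: ∅.
  x = 1: f ≡ 0 at y ∈ {0}; g ≡ 0 at y ∈ {9}; common: ∅.
  x = 2: f ≡ 0 at y ∈ {4}; g ≡ 0 at y ∈ {8}; common: ∅.
  x = 3: f ≡ 0 at y ∈ {8}; g ≡ 0 at y ∈ {7}; common: ∅.
  x = 4: f ≡ 0 at y ∈ {1}; g ≡ 0 at y ∈ {6}; common: ∅.
  x = 5: f ≡ 0 at y ∈ {5}; g ≡ 0 at y ∈ {5}; common: {5}.
  x = 6: f ≡ 0 at y ∈ {9}; g ≡ 0 at y ∈ {4}; common: ∅.
  x = 7: f ≡ 0 at y ∈ {2}; g ≡ 0 at y ∈ {3}; common: ∅.
  x = 8: f ≡ 0 at y ∈ {6}; g ≡ 0 at y ∈ {2}; common: ∅.
  x = 9: f ≡ 0 at y ∈ {10}; g ≡ 0 at y ∈ {1}; common: ∅.
  x = 10: f ≡ 0 at y ∈ {3}; g ≡ 0 at y ∈ {0}; common: ∅.
Collecting: common zeros = {(5, 5)}, so the count is 1.
Comparison with the Bézout bound: 1 ≤ 1 = deg(f)·deg(g), as expected for curves with no common component (the bound is attained).


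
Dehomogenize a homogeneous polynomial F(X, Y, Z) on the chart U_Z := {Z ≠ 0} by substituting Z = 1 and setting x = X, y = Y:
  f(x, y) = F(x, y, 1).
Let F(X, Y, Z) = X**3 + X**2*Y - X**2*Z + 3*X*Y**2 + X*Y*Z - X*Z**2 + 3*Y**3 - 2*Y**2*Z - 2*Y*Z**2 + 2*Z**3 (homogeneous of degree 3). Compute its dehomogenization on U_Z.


f(x, y) = x**3 + x**2*y - x**2 + 3*x*y**2 + x*y - x + 3*y**3 - 2*y**2 - 2*y + 2

On U_Z we set Z = 1. Each monomial c·X^i·Y^j·Z^k in F becomes c·x^i·y^j·1^k = c·x^i·y^j.
Substituting Z = 1: F(X, Y, 1) = x**3 + x**2*y - x**2 + 3*x*y**2 + x*y - x + 3*y**3 - 2*y**2 - 2*y + 2.
Note: deg(f) ≤ deg(F) = 3; strict inequality happens when F is divisible by Z (lost terms).


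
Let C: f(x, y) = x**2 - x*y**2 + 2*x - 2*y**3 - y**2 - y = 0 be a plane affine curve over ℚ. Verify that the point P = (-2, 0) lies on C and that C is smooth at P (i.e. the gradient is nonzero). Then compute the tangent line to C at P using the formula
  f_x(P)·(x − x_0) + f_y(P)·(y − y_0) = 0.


Tangent line at P: -2*x - y - 4 = 0.

Step 1: f(-2, 0) = 0, so P lies on C.
Step 2: partial derivatives
  f_x(x, y) = 2*x - y**2 + 2, f_y(x, y) = -2*x*y - 6*y**2 - 2*y - 1.
  f_x(P) = -2, f_y(P) = -1 (gradient nonzero, so P is smooth).
Step 3: tangent line at P: -2·(x − -2) + -1·(y − 0) = 0.
Expanding: -2*x - y - 4 = 0.


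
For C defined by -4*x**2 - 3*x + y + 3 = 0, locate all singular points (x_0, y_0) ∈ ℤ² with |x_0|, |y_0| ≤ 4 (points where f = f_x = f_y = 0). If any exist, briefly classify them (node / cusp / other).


No singular points in the scanned grid; C is smooth there.

Compute partial derivatives:
  f_x = -8*x - 3.
  f_y = 1.
f_y = 1 is a nonzero constant, so f_y never vanishes: no point (x, y) can satisfy f = f_x = f_y = 0. In particular no (x, y) ∈ {−4, ..., 4}² is singular; the curve is smooth.


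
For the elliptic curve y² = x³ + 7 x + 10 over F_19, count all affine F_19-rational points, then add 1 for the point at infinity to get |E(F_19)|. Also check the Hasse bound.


Affine points = {(3, 1), (3, 18), (4, 8), (4, 11), (9, 2), (9, 17), (10, 4), (10, 15), (12, 6), (12, 13), (16, 0), (17, 8), (17, 11)}; affine count = 13; |E(F_19)| = 14.

Discriminant check: Δ ∝ 4a³ + 27b² = 4·7³ + 27·10² = 4·343 + 27·100 ≡ 6 (mod 19). Nonzero ⇒ E is nonsingular.
For each x ∈ F_19, compute rhs = x³ + 7·x + 10 mod 19, then count y ∈ F_19 with y² ≡ rhs.
  x = 0: rhs = 10, matching y values: none (0 points).
  x = 1: rhs = 18, matching y values: none (0 points).
  x = 2: rhs = 13, matching y values: none (0 points).
  x = 3: rhs = 1, matching y values: 1, 18 (2 points).
  x = 4: rhs = 7, matching y values: 8, 11 (2 points).
  x = 5: rhs = 18, matching y values: none (0 points).
  x = 6: rhs = 2, matching y values: none (0 points).
  x = 7: rhs = 3, matching y values: none (0 points).
  x = 8: rhs = 8, matching y values: none (0 points).
  x = 9: rhs = 4, matching y values: 2, 17 (2 points).
  x = 10: rhs = 16, matching y values: 4, 15 (2 points).
  x = 11: rhs = 12, matching y values: none (0 points).
  x = 12: rhs = 17, matching y values: 6, 13 (2 points).
  x = 13: rhs = 18, matching y values: none (0 points).
  x = 14: rhs = 2, matching y values: none (0 points).
  x = 15: rhs = 13, matching y values: none (0 points).
  x = 16: rhs = 0, matching y values: 0 (1 points).
  x = 17: rhs = 7, matching y values: 8, 11 (2 points).
  x = 18: rhs = 2, matching y values: none (0 points).
Total affine count: 13.
Full point count |E(F_19)| = 13 + 1 = 14.
Hasse bound: |14 − (19+1)| = |-6| = 6 ≤ 2√19 ≈ 8.7178 ✓.


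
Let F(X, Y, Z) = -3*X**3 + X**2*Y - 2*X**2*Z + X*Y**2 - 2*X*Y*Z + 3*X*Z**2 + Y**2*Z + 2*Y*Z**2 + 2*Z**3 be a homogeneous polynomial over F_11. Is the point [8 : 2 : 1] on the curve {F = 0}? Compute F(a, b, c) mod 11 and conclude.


F(8,2,1) ≡ 5 (mod 11); P is NOT on the curve.

Evaluate F(8, 2, 1) term-by-term (mod 11).
  -3*X**3 ↦ -3·512·1·1 = -1536
  X**2*Y ↦ 1·64·2·1 = 128
  -2*X**2*Z ↦ -2·64·1·1 = -128
  X*Y**2 ↦ 1·8·4·1 = 32
  -2*X*Y*Z ↦ -2·8·2·1 = -32
  3*X*Z**2 ↦ 3·8·1·1 = 24
  Y**2*Z ↦ 1·1·4·1 = 4
  2*Y*Z**2 ↦ 2·1·2·1 = 4
  2*Z**3 ↦ 2·1·1·1 = 2
Sum: F(8, 2, 1) = (-1536) + (128) + (-128) + (32) + (-32) + (24) + (4) + (4) + (2) = -1502.
Reducing mod 11: -1502 ≡ 5 (mod 11).
Since F(a, b, c) ≡ 5 ≠ 0 (mod 11), P does NOT lie on the curve.


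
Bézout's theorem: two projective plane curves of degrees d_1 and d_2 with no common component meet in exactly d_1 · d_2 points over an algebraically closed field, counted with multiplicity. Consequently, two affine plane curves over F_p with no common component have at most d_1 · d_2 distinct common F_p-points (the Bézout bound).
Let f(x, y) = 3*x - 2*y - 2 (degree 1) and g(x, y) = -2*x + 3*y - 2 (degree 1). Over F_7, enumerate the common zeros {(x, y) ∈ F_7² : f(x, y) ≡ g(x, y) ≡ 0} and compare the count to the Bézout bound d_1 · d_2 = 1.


Common zeros: {(2, 2)}; count = 1; Bézout bound = 1.

deg(f) = 1, deg(g) = 1, so Bézout bound = 1.
Scan x ∈ F_7. For each x, list the y ∈ F_7 with f(x, y) ≡ 0 and those with g(x, y) ≡ 0 (mod 7); the common zeros in that column are the intersection.
  x = 0: f ≡ 0 at y ∈ {6}; g ≡ 0 at y ∈ {3}; common: ∅.
  x = 1: f ≡ 0 at y ∈ {4}; g ≡ 0 at y ∈ {6}; common: ∅.
  x = 2: f ≡ 0 at y ∈ {2}; g ≡ 0 at y ∈ {2}; common: {2}.
  x = 3: f ≡ 0 at y ∈ {0}; g ≡ 0 at y ∈ {5}; common: ∅.
  x = 4: f ≡ 0 at y ∈ {5}; g ≡ 0 at y ∈ {1}; common: ∅.
  x = 5: f ≡ 0 at y ∈ {3}; g ≡ 0 at y ∈ {4}; common: ∅.
  x = 6: f ≡ 0 at y ∈ {1}; g ≡ 0 at y ∈ {0}; common: ∅.
Collecting: common zeros = {(2, 2)}, so the count is 1.
Comparison with the Bézout bound: 1 ≤ 1 = deg(f)·deg(g), as expected for curves with no common component (the bound is attained).


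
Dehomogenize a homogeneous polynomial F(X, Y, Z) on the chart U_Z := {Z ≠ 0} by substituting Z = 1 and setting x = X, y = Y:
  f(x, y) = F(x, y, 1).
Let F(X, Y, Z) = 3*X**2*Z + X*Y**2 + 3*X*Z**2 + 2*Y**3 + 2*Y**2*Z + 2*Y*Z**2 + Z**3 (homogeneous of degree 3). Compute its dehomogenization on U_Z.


f(x, y) = 3*x**2 + x*y**2 + 3*x + 2*y**3 + 2*y**2 + 2*y + 1

On U_Z we set Z = 1. Each monomial c·X^i·Y^j·Z^k in F becomes c·x^i·y^j·1^k = c·x^i·y^j.
Substituting Z = 1: F(X, Y, 1) = 3*x**2 + x*y**2 + 3*x + 2*y**3 + 2*y**2 + 2*y + 1.
Note: deg(f) ≤ deg(F) = 3; strict inequality happens when F is divisible by Z (lost terms).


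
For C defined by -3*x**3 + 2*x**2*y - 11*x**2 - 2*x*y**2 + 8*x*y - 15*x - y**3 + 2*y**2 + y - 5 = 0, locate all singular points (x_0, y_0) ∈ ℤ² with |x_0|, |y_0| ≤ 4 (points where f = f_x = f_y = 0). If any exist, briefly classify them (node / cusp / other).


Singular points: {(-1, 1)}; classification: cusp.

Compute partial derivatives:
  f_x = -9*x**2 + 4*x*y - 22*x - 2*y**2 + 8*y - 15.
  f_y = 2*x**2 - 4*x*y + 8*x - 3*y**2 + 4*y + 1.
Scan x_0 ∈ {−4, ..., 4}. For each x_0, f_y(x_0, y) is a polynomial in y; find its integer roots y ∈ {−4, ..., 4}, then test f_x and f at those candidates.
  x = -4: f_y(-4, y) = -3*y**2 + 20*y + 1; no integer root y with |y| ≤ 4.
  x = -3: f_y(-3, y) = -3*y**2 + 16*y - 5; no integer root y with |y| ≤ 4.
  x = -2: f_y(-2, y) = -3*y**2 + 12*y - 7; no integer root y with |y| ≤ 4.
  x = -1: f_y(-1, y) = -3*y**2 + 8*y - 5; vanishes at y ∈ {1}. (-1, 1): f_x = 0, f = 0 — SINGULAR.
  x = 0: f_y(0, y) = -3*y**2 + 4*y + 1; no integer root y with |y| ≤ 4.
  x = 1: f_y(1, y) = 11 - 3*y**2; no integer root y with |y| ≤ 4.
  x = 2: f_y(2, y) = -3*y**2 - 4*y + 25; no integer root y with |y| ≤ 4.
  x = 3: f_y(3, y) = -3*y**2 - 8*y + 43; no integer root y with |y| ≤ 4.
  x = 4: f_y(4, y) = -3*y**2 - 12*y + 65; no integer root y with |y| ≤ 4.
Only singular point on the grid: (-1, 1).
Classify: substitute x = -1 + u, y = 1 + v and expand: f = -3*u**3 + 2*u**2*v - 2*u*v**2 - v**3 + v**2.
No constant or linear terms (consistent with a singular point). Quadratic part: v**2. Cubic part: -3*u**3 + 2*u**2*v - 2*u*v**2 - v**3.
The quadratic part v**2 is a perfect square, so there is a single (double) tangent line v = 0, i.e. y = 1. Restricting the cubic part to that line (v = 0) leaves -3*u**3 ≠ 0, so f is not divisible by v and the branch is v² ≈ 3*u**3 to lowest order — this is a cusp.
Classification: cusp.


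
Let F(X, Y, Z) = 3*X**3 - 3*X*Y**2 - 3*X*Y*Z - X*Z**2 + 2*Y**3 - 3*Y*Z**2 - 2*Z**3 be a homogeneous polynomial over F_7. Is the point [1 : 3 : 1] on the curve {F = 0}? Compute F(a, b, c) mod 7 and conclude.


F(1,3,1) ≡ 2 (mod 7); P is NOT on the curve.

Evaluate F(1, 3, 1) term-by-term (mod 7).
  3*X**3 ↦ 3·1·1·1 = 3
  -3*X*Y**2 ↦ -3·1·9·1 = -27
  -3*X*Y*Z ↦ -3·1·3·1 = -9
  -X*Z**2 ↦ -1·1·1·1 = -1
  2*Y**3 ↦ 2·1·27·1 = 54
  -3*Y*Z**2 ↦ -3·1·3·1 = -9
  -2*Z**3 ↦ -2·1·1·1 = -2
Sum: F(1, 3, 1) = (3) + (-27) + (-9) + (-1) + (54) + (-9) + (-2) = 9.
Reducing mod 7: 9 ≡ 2 (mod 7).
Since F(a, b, c) ≡ 2 ≠ 0 (mod 7), P does NOT lie on the curve.


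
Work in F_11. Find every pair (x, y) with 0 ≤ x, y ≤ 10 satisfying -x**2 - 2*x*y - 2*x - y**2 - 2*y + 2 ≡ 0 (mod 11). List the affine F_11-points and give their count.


Affine F_11-points: {(0, 4), (0, 5), (1, 3), (1, 4), (2, 2), (2, 3), (3, 1), (3, 2), (4, 0), (4, 1), (5, 0), (5, 10), (6, 9), (6, 10), (7, 8), (7, 9), (8, 7), (8, 8), (9, 6), (9, 7), (10, 5), (10, 6)}; count = 22.

For each of the 121 pairs (x, y) ∈ F_11², evaluate f(x, y) mod 11. Record the zeros.
  x = 0: [0↦2, 1↦10, 2↦5, 3↦9, 4↦0, 5↦0, 6↦9, 7↦5, 8↦10, 9↦2, 10↦3]  zeros at y ∈ {4, 5}
  x = 1: [0↦10, 1↦5, 2↦9, 3↦0, 4↦0, 5↦9, 6↦5, 7↦10, 8↦2, 9↦3, 10↦2]  zeros at y ∈ {3, 4}
  x = 2: [0↦5, 1↦9, 2↦0, 3↦0, 4↦9, 5↦5, 6↦10, 7↦2, 8↦3, 9↦2, 10↦10]  zeros at y ∈ {2, 3}
  x = 3: [0↦9, 1↦0, 2↦0, 3↦9, 4↦5, 5↦10, 6↦2, 7↦3, 8↦2, 9↦10, 10↦5]  zeros at y ∈ {1, 2}
  x = 4: [0↦0, 1↦0, 2↦9, 3↦5, 4↦10, 5↦2, 6↦3, 7↦2, 8↦10, 9↦5, 10↦9]  zeros at y ∈ {0, 1}
  x = 5: [0↦0, 1↦9, 2↦5, 3↦10, 4↦2, 5↦3, 6↦2, 7↦10, 8↦5, 9↦9, 10↦0]  zeros at y ∈ {0, 10}
  x = 6: [0↦9, 1↦5, 2↦10, 3↦2, 4↦3, 5↦2, 6↦10, 7↦5, 8↦9, 9↦0, 10↦0]  zeros at y ∈ {9, 10}
  x = 7: [0↦5, 1↦10, 2↦2, 3↦3, 4↦2, 5↦10, 6↦5, 7↦9, 8↦0, 9↦0, 10↦9]  zeros at y ∈ {8, 9}
  x = 8: [0↦10, 1↦2, 2↦3, 3↦2, 4↦10, 5↦5, 6↦9, 7↦0, 8↦0, 9↦9, 10↦5]  zeros at y ∈ {7, 8}
  x = 9: [0↦2, 1↦3, 2↦2, 3↦10, 4↦5, 5↦9, 6↦0, 7↦0, 8↦9, 9↦5, 10↦10]  zeros at y ∈ {6, 7}
  x = 10: [0↦3, 1↦2, 2↦10, 3↦5, 4↦9, 5↦0, 6↦0, 7↦9, 8↦5, 9↦10, 10↦2]  zeros at y ∈ {5, 6}
Collecting zeros: affine points = {(0, 4), (0, 5), (1, 3), (1, 4), (2, 2), (2, 3), (3, 1), (3, 2), (4, 0), (4, 1), (5, 0), (5, 10), (6, 9), (6, 10), (7, 8), (7, 9), (8, 7), (8, 8), (9, 6), (9, 7), (10, 5), (10, 6)}.
Total count |C(F_11)_aff| = 22.


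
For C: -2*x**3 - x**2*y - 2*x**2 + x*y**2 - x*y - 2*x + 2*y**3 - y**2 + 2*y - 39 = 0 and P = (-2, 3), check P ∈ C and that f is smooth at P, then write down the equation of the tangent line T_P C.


Tangent line at P: 36*y - 108 = 0.

Step 1: f(-2, 3) = 0, so P lies on C.
Step 2: partial derivatives
  f_x(x, y) = -6*x**2 - 2*x*y - 4*x + y**2 - y - 2, f_y(x, y) = -x**2 + 2*x*y - x + 6*y**2 - 2*y + 2.
  f_x(P) = 0, f_y(P) = 36 (gradient nonzero, so P is smooth).
Step 3: tangent line at P: 0·(x − -2) + 36·(y − 3) = 0.
Expanding: 36*y - 108 = 0.


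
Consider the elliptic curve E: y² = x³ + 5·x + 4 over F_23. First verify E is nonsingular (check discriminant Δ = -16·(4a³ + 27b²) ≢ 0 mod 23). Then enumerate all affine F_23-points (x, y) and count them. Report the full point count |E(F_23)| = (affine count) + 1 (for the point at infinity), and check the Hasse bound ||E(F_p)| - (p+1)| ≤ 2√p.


Affine points = {(0, 2), (0, 21), (3, 0), (5, 4), (5, 19), (8, 2), (8, 21), (13, 9), (13, 14), (14, 9), (14, 14), (15, 2), (15, 21), (19, 9), (19, 14), (20, 10), (20, 13), (21, 3), (21, 20)}; affine count = 19; |E(F_23)| = 20.

Discriminant check: Δ ∝ 4a³ + 27b² = 4·5³ + 27·4² = 4·125 + 27·16 ≡ 12 (mod 23). Nonzero ⇒ E is nonsingular.
For each x ∈ F_23, compute rhs = x³ + 5·x + 4 mod 23, then count y ∈ F_23 with y² ≡ rhs.
  x = 0: rhs = 4, matching y values: 2, 21 (2 points).
  x = 1: rhs = 10, matching y values: none (0 points).
  x = 2: rhs = 22, matching y values: none (0 points).
  x = 3: rhs = 0, matching y values: 0 (1 points).
  x = 4: rhs = 19, matching y values: none (0 points).
  x = 5: rhs = 16, matching y values: 4, 19 (2 points).
  x = 6: rhs = 20, matching y values: none (0 points).
  x = 7: rhs = 14, matching y values: none (0 points).
  x = 8: rhs = 4, matching y values: 2, 21 (2 points).
  x = 9: rhs = 19, matching y values: none (0 points).
  x = 10: rhs = 19, matching y values: none (0 points).
  x = 11: rhs = 10, matching y values: none (0 points).
  x = 12: rhs = 21, matching y values: none (0 points).
  x = 13: rhs = 12, matching y values: 9, 14 (2 points).
  x = 14: rhs = 12, matching y values: 9, 14 (2 points).
  x = 15: rhs = 4, matching y values: 2, 21 (2 points).
  x = 16: rhs = 17, matching y values: none (0 points).
  x = 17: rhs = 11, matching y values: none (0 points).
  x = 18: rhs = 15, matching y values: none (0 points).
  x = 19: rhs = 12, matching y values: 9, 14 (2 points).
  x = 20: rhs = 8, matching y values: 10, 13 (2 points).
  x = 21: rhs = 9, matching y values: 3, 20 (2 points).
  x = 22: rhs = 21, matching y values: none (0 points).
Total affine count: 19.
Full point count |E(F_23)| = 19 + 1 = 20.
Hasse bound: |20 − (23+1)| = |-4| = 4 ≤ 2√23 ≈ 9.5917 ✓.


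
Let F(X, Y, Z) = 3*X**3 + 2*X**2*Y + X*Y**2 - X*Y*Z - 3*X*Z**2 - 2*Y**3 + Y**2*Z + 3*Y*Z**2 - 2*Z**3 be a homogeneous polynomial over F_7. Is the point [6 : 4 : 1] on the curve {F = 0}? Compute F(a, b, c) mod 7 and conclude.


F(6,4,1) ≡ 6 (mod 7); P is NOT on the curve.

Evaluate F(6, 4, 1) term-by-term (mod 7).
  3*X**3 ↦ 3·216·1·1 = 648
  2*X**2*Y ↦ 2·36·4·1 = 288
  X*Y**2 ↦ 1·6·16·1 = 96
  -X*Y*Z ↦ -1·6·4·1 = -24
  -3*X*Z**2 ↦ -3·6·1·1 = -18
  -2*Y**3 ↦ -2·1·64·1 = -128
  Y**2*Z ↦ 1·1·16·1 = 16
  3*Y*Z**2 ↦ 3·1·4·1 = 12
  -2*Z**3 ↦ -2·1·1·1 = -2
Sum: F(6, 4, 1) = (648) + (288) + (96) + (-24) + (-18) + (-128) + (16) + (12) + (-2) = 888.
Reducing mod 7: 888 ≡ 6 (mod 7).
Since F(a, b, c) ≡ 6 ≠ 0 (mod 7), P does NOT lie on the curve.


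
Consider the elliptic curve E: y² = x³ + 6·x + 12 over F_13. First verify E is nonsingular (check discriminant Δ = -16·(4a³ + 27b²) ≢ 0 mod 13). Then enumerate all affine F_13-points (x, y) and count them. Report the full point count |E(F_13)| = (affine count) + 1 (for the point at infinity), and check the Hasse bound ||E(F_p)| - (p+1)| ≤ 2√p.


Affine points = {(0, 5), (0, 8), (4, 3), (4, 10), (6, 2), (6, 11), (8, 0)}; affine count = 7; |E(F_13)| = 8.

Discriminant check: Δ ∝ 4a³ + 27b² = 4·6³ + 27·12² = 4·216 + 27·144 ≡ 7 (mod 13). Nonzero ⇒ E is nonsingular.
For each x ∈ F_13, compute rhs = x³ + 6·x + 12 mod 13, then count y ∈ F_13 with y² ≡ rhs.
  x = 0: rhs = 12, matching y values: 5, 8 (2 points).
  x = 1: rhs = 6, matching y values: none (0 points).
  x = 2: rhs = 6, matching y values: none (0 points).
  x = 3: rhs = 5, matching y values: none (0 points).
  x = 4: rhs = 9, matching y values: 3, 10 (2 points).
  x = 5: rhs = 11, matching y values: none (0 points).
  x = 6: rhs = 4, matching y values: 2, 11 (2 points).
  x = 7: rhs = 7, matching y values: none (0 points).
  x = 8: rhs = 0, matching y values: 0 (1 points).
  x = 9: rhs = 2, matching y values: none (0 points).
  x = 10: rhs = 6, matching y values: none (0 points).
  x = 11: rhs = 5, matching y values: none (0 points).
  x = 12: rhs = 5, matching y values: none (0 points).
Total affine count: 7.
Full point count |E(F_13)| = 7 + 1 = 8.
Hasse bound: |8 − (13+1)| = |-6| = 6 ≤ 2√13 ≈ 7.2111 ✓.


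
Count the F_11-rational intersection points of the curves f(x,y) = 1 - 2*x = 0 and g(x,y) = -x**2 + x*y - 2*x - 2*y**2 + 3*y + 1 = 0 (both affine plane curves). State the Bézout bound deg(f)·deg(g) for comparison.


Common zeros: ∅; count = 0; Bézout bound = 2.

deg(f) = 1, deg(g) = 2, so Bézout bound = 2.
Scan x ∈ F_11. For each x, list the y ∈ F_11 with f(x, y) ≡ 0 and those with g(x, y) ≡ 0 (mod 11); the common zeros in that column are the intersection.
  x = 0: f ≡ 0 at y ∈ ∅; g ≡ 0 at y ∈ ∅; common: ∅.
  x = 1: f ≡ 0 at y ∈ ∅; g ≡ 0 at y ∈ {1}; common: ∅.
  x = 2: f ≡ 0 at y ∈ ∅; g ≡ 0 at y ∈ ∅; common: ∅.
  x = 3: f ≡ 0 at y ∈ ∅; g ≡ 0 at y ∈ {4, 10}; common: ∅.
  x = 4: f ≡ 0 at y ∈ ∅; g ≡ 0 at y ∈ ∅; common: ∅.
  x = 5: f ≡ 0 at y ∈ ∅; g ≡ 0 at y ∈ {5, 10}; common: ∅.
  x = 6: f ≡ 0 at y ∈ {0, 1, 2, 3, 4, 5, 6, 7, 8, 9, 10}; g ≡ 0 at y ∈ ∅; common: ∅.
  x = 7: f ≡ 0 at y ∈ ∅; g ≡ 0 at y ∈ {8}; common: ∅.
  x = 8: f ≡ 0 at y ∈ ∅; g ≡ 0 at y ∈ ∅; common: ∅.
  x = 9: f ≡ 0 at y ∈ ∅; g ≡ 0 at y ∈ {1, 5}; common: ∅.
  x = 10: f ≡ 0 at y ∈ ∅; g ≡ 0 at y ∈ {4, 8}; common: ∅.
Collecting: common zeros = ∅, so the count is 0.
Comparison with the Bézout bound: 0 ≤ 2 = deg(f)·deg(g), as expected for curves with no common component (the affine F_11-count falls short of the bound because intersections may lie at infinity, over extension fields, or carry multiplicity).


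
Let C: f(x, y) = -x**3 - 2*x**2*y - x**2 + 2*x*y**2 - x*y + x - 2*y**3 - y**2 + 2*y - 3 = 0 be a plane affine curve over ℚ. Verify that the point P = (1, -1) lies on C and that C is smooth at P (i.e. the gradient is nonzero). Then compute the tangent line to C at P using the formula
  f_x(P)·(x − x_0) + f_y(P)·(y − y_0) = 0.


Tangent line at P: 3*x - 9*y - 12 = 0.

Step 1: f(1, -1) = 0, so P lies on C.
Step 2: partial derivatives
  f_x(x, y) = -3*x**2 - 4*x*y - 2*x + 2*y**2 - y + 1, f_y(x, y) = -2*x**2 + 4*x*y - x - 6*y**2 - 2*y + 2.
  f_x(P) = 3, f_y(P) = -9 (gradient nonzero, so P is smooth).
Step 3: tangent line at P: 3·(x − 1) + -9·(y − -1) = 0.
Expanding: 3*x - 9*y - 12 = 0.


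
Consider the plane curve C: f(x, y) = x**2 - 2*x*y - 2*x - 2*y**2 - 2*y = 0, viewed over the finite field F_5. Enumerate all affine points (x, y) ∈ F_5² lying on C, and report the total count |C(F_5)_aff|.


Affine F_5-points: {(0, 0), (0, 4), (2, 0), (2, 2), (4, 2), (4, 3)}; count = 6.

For each of the 25 pairs (x, y) ∈ F_5², evaluate f(x, y) mod 5. Record the zeros.
  x = 0: [0↦0, 1↦1, 2↦3, 3↦1, 4↦0]  zeros at y ∈ {0, 4}
  x = 1: [0↦4, 1↦3, 2↦3, 3↦4, 4↦1]  zeros at y ∈ ∅
  x = 2: [0↦0, 1↦2, 2↦0, 3↦4, 4↦4]  zeros at y ∈ {0, 2}
  x = 3: [0↦3, 1↦3, 2↦4, 3↦1, 4↦4]  zeros at y ∈ ∅
  x = 4: [0↦3, 1↦1, 2↦0, 3↦0, 4↦1]  zeros at y ∈ {2, 3}
Collecting zeros: affine points = {(0, 0), (0, 4), (2, 0), (2, 2), (4, 2), (4, 3)}.
Total count |C(F_5)_aff| = 6.


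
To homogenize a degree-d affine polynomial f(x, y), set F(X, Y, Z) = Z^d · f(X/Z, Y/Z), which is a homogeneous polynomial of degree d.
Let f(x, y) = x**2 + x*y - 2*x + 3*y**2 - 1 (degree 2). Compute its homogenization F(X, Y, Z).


F(X, Y, Z) = X**2 + X*Y - 2*X*Z + 3*Y**2 - Z**2

deg(f) = 2.
Substitute x = X/Z, y = Y/Z into f, then multiply by Z^2.
  monomial 1·x^2·y^0 ↦ 1·X^2·Y^0·Z^0.
  monomial 1·x^1·y^1 ↦ 1·X^1·Y^1·Z^0.
  monomial -2·x^1·y^0 ↦ -2·X^1·Y^0·Z^1.
  monomial 3·x^0·y^2 ↦ 3·X^0·Y^2·Z^0.
  monomial -1·x^0·y^0 ↦ -1·X^0·Y^0·Z^2.
Collecting: F(X, Y, Z) = X**2 + X*Y - 2*X*Z + 3*Y**2 - Z**2.


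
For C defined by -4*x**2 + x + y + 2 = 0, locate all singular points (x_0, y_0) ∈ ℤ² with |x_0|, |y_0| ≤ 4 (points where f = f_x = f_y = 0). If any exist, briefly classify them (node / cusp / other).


No singular points in the scanned grid; C is smooth there.

Compute partial derivatives:
  f_x = 1 - 8*x.
  f_y = 1.
f_y = 1 is a nonzero constant, so f_y never vanishes: no point (x, y) can satisfy f = f_x = f_y = 0. In particular no (x, y) ∈ {−4, ..., 4}² is singular; the curve is smooth.


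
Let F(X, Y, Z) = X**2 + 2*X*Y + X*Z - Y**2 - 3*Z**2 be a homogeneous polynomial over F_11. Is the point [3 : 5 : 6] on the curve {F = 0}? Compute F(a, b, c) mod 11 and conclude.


F(3,5,6) ≡ 1 (mod 11); P is NOT on the curve.

Evaluate F(3, 5, 6) term-by-term (mod 11).
  X**2 ↦ 1·9·1·1 = 9
  2*X*Y ↦ 2·3·5·1 = 30
  X*Z ↦ 1·3·1·6 = 18
  -Y**2 ↦ -1·1·25·1 = -25
  -3*Z**2 ↦ -3·1·1·36 = -108
Sum: F(3, 5, 6) = (9) + (30) + (18) + (-25) + (-108) = -76.
Reducing mod 11: -76 ≡ 1 (mod 11).
Since F(a, b, c) ≡ 1 ≠ 0 (mod 11), P does NOT lie on the curve.


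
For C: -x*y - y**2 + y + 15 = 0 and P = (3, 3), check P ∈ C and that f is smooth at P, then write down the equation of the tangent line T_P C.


Tangent line at P: -3*x - 8*y + 33 = 0.

Step 1: f(3, 3) = 0, so P lies on C.
Step 2: partial derivatives
  f_x(x, y) = -y, f_y(x, y) = -x - 2*y + 1.
  f_x(P) = -3, f_y(P) = -8 (gradient nonzero, so P is smooth).
Step 3: tangent line at P: -3·(x − 3) + -8·(y − 3) = 0.
Expanding: -3*x - 8*y + 33 = 0.


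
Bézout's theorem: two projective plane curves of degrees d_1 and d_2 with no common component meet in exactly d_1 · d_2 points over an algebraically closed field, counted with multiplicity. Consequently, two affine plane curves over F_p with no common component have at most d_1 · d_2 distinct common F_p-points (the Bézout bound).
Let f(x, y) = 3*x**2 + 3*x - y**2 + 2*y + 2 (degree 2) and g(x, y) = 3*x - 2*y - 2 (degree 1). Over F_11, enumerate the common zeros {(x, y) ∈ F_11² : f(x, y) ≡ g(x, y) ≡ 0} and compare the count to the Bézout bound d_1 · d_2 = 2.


Common zeros: ∅; count = 0; Bézout bound = 2.

deg(f) = 2, deg(g) = 1, so Bézout bound = 2.
Scan x ∈ F_11. For each x, list the y ∈ F_11 with f(x, y) ≡ 0 and those with g(x, y) ≡ 0 (mod 11); the common zeros in that column are the intersection.
  x = 0: f ≡ 0 at y ∈ {6, 7}; g ≡ 0 at y ∈ {10}; common: ∅.
  x = 1: f ≡ 0 at y ∈ {4, 9}; g ≡ 0 at y ∈ {6}; common: ∅.
  x = 2: f ≡ 0 at y ∈ ∅; g ≡ 0 at y ∈ {2}; common: ∅.
  x = 3: f ≡ 0 at y ∈ ∅; g ≡ 0 at y ∈ {9}; common: ∅.
  x = 4: f ≡ 0 at y ∈ ∅; g ≡ 0 at y ∈ {5}; common: ∅.
  x = 5: f ≡ 0 at y ∈ {5, 8}; g ≡ 0 at y ∈ {1}; common: ∅.
  x = 6: f ≡ 0 at y ∈ ∅; g ≡ 0 at y ∈ {8}; common: ∅.
  x = 7: f ≡ 0 at y ∈ ∅; g ≡ 0 at y ∈ {4}; common: ∅.
  x = 8: f ≡ 0 at y ∈ ∅; g ≡ 0 at y ∈ {0}; common: ∅.
  x = 9: f ≡ 0 at y ∈ {4, 9}; g ≡ 0 at y ∈ {7}; common: ∅.
  x = 10: f ≡ 0 at y ∈ {6, 7}; g ≡ 0 at y ∈ {3}; common: ∅.
Collecting: common zeros = ∅, so the count is 0.
Comparison with the Bézout bound: 0 ≤ 2 = deg(f)·deg(g), as expected for curves with no common component (the affine F_11-count falls short of the bound because intersections may lie at infinity, over extension fields, or carry multiplicity).


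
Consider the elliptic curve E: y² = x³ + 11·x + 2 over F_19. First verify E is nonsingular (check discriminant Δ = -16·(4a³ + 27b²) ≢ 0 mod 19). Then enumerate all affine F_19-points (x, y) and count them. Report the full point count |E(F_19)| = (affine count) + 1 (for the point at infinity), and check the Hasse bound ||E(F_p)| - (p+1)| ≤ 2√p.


Affine points = {(3, 9), (3, 10), (5, 7), (5, 12), (7, 2), (7, 17), (12, 0), (13, 9), (13, 10), (18, 3), (18, 16)}; affine count = 11; |E(F_19)| = 12.

Discriminant check: Δ ∝ 4a³ + 27b² = 4·11³ + 27·2² = 4·1331 + 27·4 ≡ 17 (mod 19). Nonzero ⇒ E is nonsingular.
For each x ∈ F_19, compute rhs = x³ + 11·x + 2 mod 19, then count y ∈ F_19 with y² ≡ rhs.
  x = 0: rhs = 2, matching y values: none (0 points).
  x = 1: rhs = 14, matching y values: none (0 points).
  x = 2: rhs = 13, matching y values: none (0 points).
  x = 3: rhs = 5, matching y values: 9, 10 (2 points).
  x = 4: rhs = 15, matching y values: none (0 points).
  x = 5: rhs = 11, matching y values: 7, 12 (2 points).
  x = 6: rhs = 18, matching y values: none (0 points).
  x = 7: rhs = 4, matching y values: 2, 17 (2 points).
  x = 8: rhs = 13, matching y values: none (0 points).
  x = 9: rhs = 13, matching y values: none (0 points).
  x = 10: rhs = 10, matching y values: none (0 points).
  x = 11: rhs = 10, matching y values: none (0 points).
  x = 12: rhs = 0, matching y values: 0 (1 points).
  x = 13: rhs = 5, matching y values: 9, 10 (2 points).
  x = 14: rhs = 12, matching y values: none (0 points).
  x = 15: rhs = 8, matching y values: none (0 points).
  x = 16: rhs = 18, matching y values: none (0 points).
  x = 17: rhs = 10, matching y values: none (0 points).
  x = 18: rhs = 9, matching y values: 3, 16 (2 points).
Total affine count: 11.
Full point count |E(F_19)| = 11 + 1 = 12.
Hasse bound: |12 − (19+1)| = |-8| = 8 ≤ 2√19 ≈ 8.7178 ✓.


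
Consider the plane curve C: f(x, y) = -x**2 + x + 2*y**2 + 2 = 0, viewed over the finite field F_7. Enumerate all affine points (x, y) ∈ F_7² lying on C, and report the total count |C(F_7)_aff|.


Affine F_7-points: {(2, 0), (3, 3), (3, 4), (5, 3), (5, 4), (6, 0)}; count = 6.

For each of the 49 pairs (x, y) ∈ F_7², evaluate f(x, y) mod 7. Record the zeros.
  x = 0: [0↦2, 1↦4, 2↦3, 3↦6, 4↦6, 5↦3, 6↦4]  zeros at y ∈ ∅
  x = 1: [0↦2, 1↦4, 2↦3, 3↦6, 4↦6, 5↦3, 6↦4]  zeros at y ∈ ∅
  x = 2: [0↦0, 1↦2, 2↦1, 3↦4, 4↦4, 5↦1, 6↦2]  zeros at y ∈ {0}
  x = 3: [0↦3, 1↦5, 2↦4, 3↦0, 4↦0, 5↦4, 6↦5]  zeros at y ∈ {3, 4}
  x = 4: [0↦4, 1↦6, 2↦5, 3↦1, 4↦1, 5↦5, 6↦6]  zeros at y ∈ ∅
  x = 5: [0↦3, 1↦5, 2↦4, 3↦0, 4↦0, 5↦4, 6↦5]  zeros at y ∈ {3, 4}
  x = 6: [0↦0, 1↦2, 2↦1, 3↦4, 4↦4, 5↦1, 6↦2]  zeros at y ∈ {0}
Collecting zeros: affine points = {(2, 0), (3, 3), (3, 4), (5, 3), (5, 4), (6, 0)}.
Total count |C(F_7)_aff| = 6.


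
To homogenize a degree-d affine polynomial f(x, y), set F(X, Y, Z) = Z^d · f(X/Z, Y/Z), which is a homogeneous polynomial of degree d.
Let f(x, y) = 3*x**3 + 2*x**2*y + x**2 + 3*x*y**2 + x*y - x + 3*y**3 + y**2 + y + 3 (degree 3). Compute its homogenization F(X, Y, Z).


F(X, Y, Z) = 3*X**3 + 2*X**2*Y + X**2*Z + 3*X*Y**2 + X*Y*Z - X*Z**2 + 3*Y**3 + Y**2*Z + Y*Z**2 + 3*Z**3

deg(f) = 3.
Substitute x = X/Z, y = Y/Z into f, then multiply by Z^3.
  monomial 3·x^3·y^0 ↦ 3·X^3·Y^0·Z^0.
  monomial 2·x^2·y^1 ↦ 2·X^2·Y^1·Z^0.
  monomial 1·x^2·y^0 ↦ 1·X^2·Y^0·Z^1.
  monomial 3·x^1·y^2 ↦ 3·X^1·Y^2·Z^0.
  monomial 1·x^1·y^1 ↦ 1·X^1·Y^1·Z^1.
  monomial -1·x^1·y^0 ↦ -1·X^1·Y^0·Z^2.
  monomial 3·x^0·y^3 ↦ 3·X^0·Y^3·Z^0.
  monomial 1·x^0·y^2 ↦ 1·X^0·Y^2·Z^1.
  monomial 1·x^0·y^1 ↦ 1·X^0·Y^1·Z^2.
  monomial 3·x^0·y^0 ↦ 3·X^0·Y^0·Z^3.
Collecting: F(X, Y, Z) = 3*X**3 + 2*X**2*Y + X**2*Z + 3*X*Y**2 + X*Y*Z - X*Z**2 + 3*Y**3 + Y**2*Z + Y*Z**2 + 3*Z**3.


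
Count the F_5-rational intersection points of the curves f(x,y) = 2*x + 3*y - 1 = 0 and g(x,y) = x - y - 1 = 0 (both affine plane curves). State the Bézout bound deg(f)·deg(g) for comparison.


Common zeros: ∅; count = 0; Bézout bound = 1.

deg(f) = 1, deg(g) = 1, so Bézout bound = 1.
Scan x ∈ F_5. For each x, list the y ∈ F_5 with f(x, y) ≡ 0 and those with g(x, y) ≡ 0 (mod 5); the common zeros in that column are the intersection.
  x = 0: f ≡ 0 at y ∈ {2}; g ≡ 0 at y ∈ {4}; common: ∅.
  x = 1: f ≡ 0 at y ∈ {3}; g ≡ 0 at y ∈ {0}; common: ∅.
  x = 2: f ≡ 0 at y ∈ {4}; g ≡ 0 at y ∈ {1}; common: ∅.
  x = 3: f ≡ 0 at y ∈ {0}; g ≡ 0 at y ∈ {2}; common: ∅.
  x = 4: f ≡ 0 at y ∈ {1}; g ≡ 0 at y ∈ {3}; common: ∅.
Collecting: common zeros = ∅, so the count is 0.
Comparison with the Bézout bound: 0 ≤ 1 = deg(f)·deg(g), as expected for curves with no common component (the affine F_5-count falls short of the bound because intersections may lie at infinity, over extension fields, or carry multiplicity).


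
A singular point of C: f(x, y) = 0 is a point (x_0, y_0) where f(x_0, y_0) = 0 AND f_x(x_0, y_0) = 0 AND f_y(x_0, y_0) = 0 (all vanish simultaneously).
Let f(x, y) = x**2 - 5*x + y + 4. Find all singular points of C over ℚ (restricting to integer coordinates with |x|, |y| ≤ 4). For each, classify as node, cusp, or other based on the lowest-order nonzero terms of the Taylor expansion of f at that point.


No singular points in the scanned grid; C is smooth there.

Compute partial derivatives:
  f_x = 2*x - 5.
  f_y = 1.
f_y = 1 is a nonzero constant, so f_y never vanishes: no point (x, y) can satisfy f = f_x = f_y = 0. In particular no (x, y) ∈ {−4, ..., 4}² is singular; the curve is smooth.


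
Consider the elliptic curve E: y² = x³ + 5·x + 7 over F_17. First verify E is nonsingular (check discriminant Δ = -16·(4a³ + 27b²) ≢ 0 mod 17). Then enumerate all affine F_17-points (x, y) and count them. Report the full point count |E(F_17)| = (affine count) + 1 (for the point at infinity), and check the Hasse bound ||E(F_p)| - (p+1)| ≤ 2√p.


Affine points = {(1, 8), (1, 9), (2, 5), (2, 12), (3, 7), (3, 10), (5, 2), (5, 15), (6, 7), (6, 10), (8, 7), (8, 10), (9, 4), (9, 13), (11, 4), (11, 13), (13, 5), (13, 12), (14, 4), (14, 13), (16, 1), (16, 16)}; affine count = 22; |E(F_17)| = 23.

Discriminant check: Δ ∝ 4a³ + 27b² = 4·5³ + 27·7² = 4·125 + 27·49 ≡ 4 (mod 17). Nonzero ⇒ E is nonsingular.
For each x ∈ F_17, compute rhs = x³ + 5·x + 7 mod 17, then count y ∈ F_17 with y² ≡ rhs.
  x = 0: rhs = 7, matching y values: none (0 points).
  x = 1: rhs = 13, matching y values: 8, 9 (2 points).
  x = 2: rhs = 8, matching y values: 5, 12 (2 points).
  x = 3: rhs = 15, matching y values: 7, 10 (2 points).
  x = 4: rhs = 6, matching y values: none (0 points).
  x = 5: rhs = 4, matching y values: 2, 15 (2 points).
  x = 6: rhs = 15, matching y values: 7, 10 (2 points).
  x = 7: rhs = 11, matching y values: none (0 points).
  x = 8: rhs = 15, matching y values: 7, 10 (2 points).
  x = 9: rhs = 16, matching y values: 4, 13 (2 points).
  x = 10: rhs = 3, matching y values: none (0 points).
  x = 11: rhs = 16, matching y values: 4, 13 (2 points).
  x = 12: rhs = 10, matching y values: none (0 points).
  x = 13: rhs = 8, matching y values: 5, 12 (2 points).
  x = 14: rhs = 16, matching y values: 4, 13 (2 points).
  x = 15: rhs = 6, matching y values: none (0 points).
  x = 16: rhs = 1, matching y values: 1, 16 (2 points).
Total affine count: 22.
Full point count |E(F_17)| = 22 + 1 = 23.
Hasse bound: |23 − (17+1)| = |5| = 5 ≤ 2√17 ≈ 8.2462 ✓.
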